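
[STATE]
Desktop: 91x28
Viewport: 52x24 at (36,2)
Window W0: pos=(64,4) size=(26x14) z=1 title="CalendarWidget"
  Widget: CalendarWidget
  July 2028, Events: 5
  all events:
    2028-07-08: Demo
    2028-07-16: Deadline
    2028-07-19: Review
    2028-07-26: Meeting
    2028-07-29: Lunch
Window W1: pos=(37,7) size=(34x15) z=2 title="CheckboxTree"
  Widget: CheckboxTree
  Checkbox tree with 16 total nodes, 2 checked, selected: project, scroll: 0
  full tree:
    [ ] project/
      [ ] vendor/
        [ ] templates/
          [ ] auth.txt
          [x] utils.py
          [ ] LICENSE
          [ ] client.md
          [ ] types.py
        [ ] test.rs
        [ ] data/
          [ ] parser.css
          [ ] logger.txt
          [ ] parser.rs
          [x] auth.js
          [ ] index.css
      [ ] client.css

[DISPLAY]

                                                    
                                                    
                            ┏━━━━━━━━━━━━━━━━━━━━━━━
                            ┃ CalendarWidget        
                            ┠───────────────────────
 ┏━━━━━━━━━━━━━━━━━━━━━━━━━━━━━━━━┓ July 2028       
 ┃ CheckboxTree                   ┃We Th Fr Sa Su   
 ┠────────────────────────────────┨          1  2   
 ┃>[-] project/                   ┃ 5  6  7  8*  9  
 ┃   [-] vendor/                  ┃12 13 14 15 16*  
 ┃     [-] templates/             ┃19* 20 21 22 23  
 ┃       [ ] auth.txt             ┃26* 27 28 29* 30 
 ┃       [x] utils.py             ┃                 
 ┃       [ ] LICENSE              ┃                 
 ┃       [ ] client.md            ┃                 
 ┃       [ ] types.py             ┃━━━━━━━━━━━━━━━━━
 ┃     [ ] test.rs                ┃                 
 ┃     [-] data/                  ┃                 
 ┃       [ ] parser.css           ┃                 
 ┗━━━━━━━━━━━━━━━━━━━━━━━━━━━━━━━━┛                 
                                                    
                                                    
                                                    
                                                    


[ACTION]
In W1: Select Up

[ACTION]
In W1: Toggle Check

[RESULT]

                                                    
                                                    
                            ┏━━━━━━━━━━━━━━━━━━━━━━━
                            ┃ CalendarWidget        
                            ┠───────────────────────
 ┏━━━━━━━━━━━━━━━━━━━━━━━━━━━━━━━━┓ July 2028       
 ┃ CheckboxTree                   ┃We Th Fr Sa Su   
 ┠────────────────────────────────┨          1  2   
 ┃>[x] project/                   ┃ 5  6  7  8*  9  
 ┃   [x] vendor/                  ┃12 13 14 15 16*  
 ┃     [x] templates/             ┃19* 20 21 22 23  
 ┃       [x] auth.txt             ┃26* 27 28 29* 30 
 ┃       [x] utils.py             ┃                 
 ┃       [x] LICENSE              ┃                 
 ┃       [x] client.md            ┃                 
 ┃       [x] types.py             ┃━━━━━━━━━━━━━━━━━
 ┃     [x] test.rs                ┃                 
 ┃     [x] data/                  ┃                 
 ┃       [x] parser.css           ┃                 
 ┗━━━━━━━━━━━━━━━━━━━━━━━━━━━━━━━━┛                 
                                                    
                                                    
                                                    
                                                    


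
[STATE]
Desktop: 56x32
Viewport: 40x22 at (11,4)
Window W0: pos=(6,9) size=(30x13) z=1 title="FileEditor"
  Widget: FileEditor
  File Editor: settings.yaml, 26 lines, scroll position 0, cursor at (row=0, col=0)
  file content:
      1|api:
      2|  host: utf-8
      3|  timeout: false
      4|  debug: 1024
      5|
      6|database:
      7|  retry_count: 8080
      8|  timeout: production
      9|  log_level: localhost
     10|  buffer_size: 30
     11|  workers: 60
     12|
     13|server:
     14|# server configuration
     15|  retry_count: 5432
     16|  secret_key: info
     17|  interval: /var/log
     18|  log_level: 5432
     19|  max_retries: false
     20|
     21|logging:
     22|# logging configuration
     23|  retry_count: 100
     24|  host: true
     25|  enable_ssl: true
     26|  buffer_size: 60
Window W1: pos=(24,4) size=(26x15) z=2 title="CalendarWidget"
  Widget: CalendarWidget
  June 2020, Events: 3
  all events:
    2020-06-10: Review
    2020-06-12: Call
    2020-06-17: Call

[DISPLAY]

             ┏━━━━━━━━━━━━━━━━━━━━━━━━┓ 
             ┃ CalendarWidget         ┃ 
             ┠────────────────────────┨ 
             ┃       June 2020        ┃ 
             ┃Mo Tu We Th Fr Sa Su    ┃ 
━━━━━━━━━━━━━┃ 1  2  3  4  5  6  7    ┃ 
eEditor      ┃ 8  9 10* 11 12* 13 14  ┃ 
─────────────┃15 16 17* 18 19 20 21   ┃ 
             ┃22 23 24 25 26 27 28    ┃ 
st: utf-8    ┃29 30                   ┃ 
meout: false ┃                        ┃ 
bug: 1024    ┃                        ┃ 
             ┃                        ┃ 
base:        ┃                        ┃ 
try_count: 80┗━━━━━━━━━━━━━━━━━━━━━━━━┛ 
meout: production      ░┃               
g_level: localhost     ▼┃               
━━━━━━━━━━━━━━━━━━━━━━━━┛               
                                        
                                        
                                        
                                        


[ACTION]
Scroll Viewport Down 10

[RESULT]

eEditor      ┃ 8  9 10* 11 12* 13 14  ┃ 
─────────────┃15 16 17* 18 19 20 21   ┃ 
             ┃22 23 24 25 26 27 28    ┃ 
st: utf-8    ┃29 30                   ┃ 
meout: false ┃                        ┃ 
bug: 1024    ┃                        ┃ 
             ┃                        ┃ 
base:        ┃                        ┃ 
try_count: 80┗━━━━━━━━━━━━━━━━━━━━━━━━┛ 
meout: production      ░┃               
g_level: localhost     ▼┃               
━━━━━━━━━━━━━━━━━━━━━━━━┛               
                                        
                                        
                                        
                                        
                                        
                                        
                                        
                                        
                                        
                                        


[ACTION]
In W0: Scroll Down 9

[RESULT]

eEditor      ┃ 8  9 10* 11 12* 13 14  ┃ 
─────────────┃15 16 17* 18 19 20 21   ┃ 
ffer_size: 30┃22 23 24 25 26 27 28    ┃ 
rkers: 60    ┃29 30                   ┃ 
             ┃                        ┃ 
er:          ┃                        ┃ 
rver configur┃                        ┃ 
try_count: 54┃                        ┃ 
cret_key: inf┗━━━━━━━━━━━━━━━━━━━━━━━━┛ 
terval: /var/log       ░┃               
g_level: 5432          ▼┃               
━━━━━━━━━━━━━━━━━━━━━━━━┛               
                                        
                                        
                                        
                                        
                                        
                                        
                                        
                                        
                                        
                                        


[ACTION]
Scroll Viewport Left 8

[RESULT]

   ┃ FileEditor      ┃ 8  9 10* 11 12* 1
   ┠─────────────────┃15 16 17* 18 19 20
   ┃  buffer_size: 30┃22 23 24 25 26 27 
   ┃  workers: 60    ┃29 30             
   ┃                 ┃                  
   ┃server:          ┃                  
   ┃# server configur┃                  
   ┃  retry_count: 54┃                  
   ┃  secret_key: inf┗━━━━━━━━━━━━━━━━━━
   ┃  interval: /var/log       ░┃       
   ┃  log_level: 5432          ▼┃       
   ┗━━━━━━━━━━━━━━━━━━━━━━━━━━━━┛       
                                        
                                        
                                        
                                        
                                        
                                        
                                        
                                        
                                        
                                        


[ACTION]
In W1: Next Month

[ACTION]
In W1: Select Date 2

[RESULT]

   ┃ FileEditor      ┃ 6  7  8  9 10 11 
   ┠─────────────────┃13 14 15 16 17 18 
   ┃  buffer_size: 30┃20 21 22 23 24 25 
   ┃  workers: 60    ┃27 28 29 30 31    
   ┃                 ┃                  
   ┃server:          ┃                  
   ┃# server configur┃                  
   ┃  retry_count: 54┃                  
   ┃  secret_key: inf┗━━━━━━━━━━━━━━━━━━
   ┃  interval: /var/log       ░┃       
   ┃  log_level: 5432          ▼┃       
   ┗━━━━━━━━━━━━━━━━━━━━━━━━━━━━┛       
                                        
                                        
                                        
                                        
                                        
                                        
                                        
                                        
                                        
                                        


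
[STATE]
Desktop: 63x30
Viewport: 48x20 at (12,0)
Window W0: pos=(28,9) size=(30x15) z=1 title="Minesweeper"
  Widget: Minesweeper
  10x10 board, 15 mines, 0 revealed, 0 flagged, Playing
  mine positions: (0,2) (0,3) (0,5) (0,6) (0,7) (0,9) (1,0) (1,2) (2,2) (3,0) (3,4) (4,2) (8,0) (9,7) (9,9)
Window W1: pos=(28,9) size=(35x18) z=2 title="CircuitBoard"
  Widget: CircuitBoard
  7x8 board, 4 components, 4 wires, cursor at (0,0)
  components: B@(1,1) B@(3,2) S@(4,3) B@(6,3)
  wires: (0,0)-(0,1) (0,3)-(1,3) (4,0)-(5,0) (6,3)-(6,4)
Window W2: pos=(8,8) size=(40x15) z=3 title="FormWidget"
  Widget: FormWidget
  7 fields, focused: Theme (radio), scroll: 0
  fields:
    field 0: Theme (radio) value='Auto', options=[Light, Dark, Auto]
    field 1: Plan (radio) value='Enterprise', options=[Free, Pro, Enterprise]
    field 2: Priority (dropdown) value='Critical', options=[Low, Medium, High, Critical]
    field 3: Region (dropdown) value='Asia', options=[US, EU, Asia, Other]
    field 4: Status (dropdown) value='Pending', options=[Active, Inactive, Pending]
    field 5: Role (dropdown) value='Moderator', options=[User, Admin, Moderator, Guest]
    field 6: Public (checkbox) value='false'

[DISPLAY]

                                                
                                                
                                                
                                                
                                                
                                                
                                                
                                                
━━━━━━━━━━━━━━━━━━━━━━━━━━━━━━━━━━━┓            
rmWidget                           ┃━━━━━━━━━━━━
───────────────────────────────────┨            
heme:      ( ) Light  ( ) Dark  (●)┃────────────
lan:       ( ) Free  ( ) Pro  (●) E┃            
riority:   [Critical             ▼]┃            
egion:     [Asia                 ▼]┃            
tatus:     [Pending              ▼]┃            
ole:       [Moderator            ▼]┃            
ublic:     [ ]                     ┃            
                                   ┃            
                                   ┃            


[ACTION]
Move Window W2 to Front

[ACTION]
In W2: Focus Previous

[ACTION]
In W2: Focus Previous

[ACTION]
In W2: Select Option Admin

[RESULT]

                                                
                                                
                                                
                                                
                                                
                                                
                                                
                                                
━━━━━━━━━━━━━━━━━━━━━━━━━━━━━━━━━━━┓            
rmWidget                           ┃━━━━━━━━━━━━
───────────────────────────────────┨            
heme:      ( ) Light  ( ) Dark  (●)┃────────────
lan:       ( ) Free  ( ) Pro  (●) E┃            
riority:   [Critical             ▼]┃            
egion:     [Asia                 ▼]┃            
tatus:     [Pending              ▼]┃            
ole:       [Admin                ▼]┃            
ublic:     [ ]                     ┃            
                                   ┃            
                                   ┃            


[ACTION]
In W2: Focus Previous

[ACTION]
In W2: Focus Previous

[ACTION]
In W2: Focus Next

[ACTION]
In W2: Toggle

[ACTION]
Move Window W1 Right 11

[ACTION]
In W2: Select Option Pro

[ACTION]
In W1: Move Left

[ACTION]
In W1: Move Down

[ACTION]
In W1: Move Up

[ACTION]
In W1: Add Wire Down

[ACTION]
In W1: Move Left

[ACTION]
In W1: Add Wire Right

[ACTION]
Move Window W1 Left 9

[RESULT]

                                                
                                                
                                                
                                                
                                                
                                                
                                                
                                                
━━━━━━━━━━━━━━━━━━━━━━━━━━━━━━━━━━━┓            
rmWidget                           ┃━━━━━┓━━━┓  
───────────────────────────────────┨     ┃   ┃  
heme:      ( ) Light  ( ) Dark  (●)┃─────┨───┨  
lan:       ( ) Free  ( ) Pro  (●) E┃     ┃   ┃  
riority:   [Critical             ▼]┃     ┃   ┃  
egion:     [Asia                 ▼]┃     ┃   ┃  
tatus:     [Pending              ▼]┃     ┃   ┃  
ole:       [Admin                ▼]┃     ┃   ┃  
ublic:     [ ]                     ┃     ┃   ┃  
                                   ┃     ┃   ┃  
                                   ┃     ┃   ┃  


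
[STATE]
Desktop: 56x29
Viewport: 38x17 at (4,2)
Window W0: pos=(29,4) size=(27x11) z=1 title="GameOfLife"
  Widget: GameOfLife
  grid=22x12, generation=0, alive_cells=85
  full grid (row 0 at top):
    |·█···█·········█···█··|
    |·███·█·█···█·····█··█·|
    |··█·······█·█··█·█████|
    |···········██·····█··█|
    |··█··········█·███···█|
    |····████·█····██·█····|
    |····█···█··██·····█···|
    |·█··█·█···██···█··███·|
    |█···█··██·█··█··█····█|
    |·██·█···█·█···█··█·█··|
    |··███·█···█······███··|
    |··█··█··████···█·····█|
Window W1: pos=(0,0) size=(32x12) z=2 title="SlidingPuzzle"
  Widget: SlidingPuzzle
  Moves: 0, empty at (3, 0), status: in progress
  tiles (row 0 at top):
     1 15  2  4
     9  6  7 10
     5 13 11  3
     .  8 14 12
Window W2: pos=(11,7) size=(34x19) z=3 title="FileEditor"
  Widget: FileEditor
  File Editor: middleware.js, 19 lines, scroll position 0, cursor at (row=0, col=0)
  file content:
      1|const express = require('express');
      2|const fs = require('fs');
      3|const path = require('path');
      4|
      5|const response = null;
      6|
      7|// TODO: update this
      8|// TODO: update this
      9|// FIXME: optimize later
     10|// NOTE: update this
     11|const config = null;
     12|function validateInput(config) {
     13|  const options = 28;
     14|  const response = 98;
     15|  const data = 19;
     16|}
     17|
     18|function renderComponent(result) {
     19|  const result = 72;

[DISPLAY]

───────────────────────────┨          
──┬────┬────┬────┐         ┃          
1 │ 15 │  2 │  4 │         ┃━━━━━━━━━━
──┼────┼────┼────┤         ┃ameOfLife 
9 │  6 │  7 │ 10 │         ┃──────────
──┼────┏━━━━━━━━━━━━━━━━━━━━━━━━━━━━━━
5 │ 13 ┃ FileEditor                   
──┼────┠──────────────────────────────
  │  8 ┃█onst express = require('expre
━━━━━━━┃const fs = require('fs');     
       ┃const path = require('path'); 
       ┃                              
       ┃const response = null;        
       ┃                              
       ┃// TODO: update this          
       ┃// TODO: update this          
       ┃// FIXME: optimize later      


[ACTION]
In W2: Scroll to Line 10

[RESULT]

───────────────────────────┨          
──┬────┬────┬────┐         ┃          
1 │ 15 │  2 │  4 │         ┃━━━━━━━━━━
──┼────┼────┼────┤         ┃ameOfLife 
9 │  6 │  7 │ 10 │         ┃──────────
──┼────┏━━━━━━━━━━━━━━━━━━━━━━━━━━━━━━
5 │ 13 ┃ FileEditor                   
──┼────┠──────────────────────────────
  │  8 ┃const response = null;        
━━━━━━━┃                              
       ┃// TODO: update this          
       ┃// TODO: update this          
       ┃// FIXME: optimize later      
       ┃// NOTE: update this          
       ┃const config = null;          
       ┃function validateInput(config)
       ┃  const options = 28;         


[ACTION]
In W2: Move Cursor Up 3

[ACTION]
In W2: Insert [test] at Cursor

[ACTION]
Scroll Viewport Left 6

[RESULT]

┠──────────────────────────────┨      
┃┌────┬────┬────┬────┐         ┃      
┃│  1 │ 15 │  2 │  4 │         ┃━━━━━━
┃├────┼────┼────┼────┤         ┃ameOfL
┃│  9 │  6 │  7 │ 10 │         ┃──────
┃├────┼────┏━━━━━━━━━━━━━━━━━━━━━━━━━━
┃│  5 │ 13 ┃ FileEditor               
┃├────┼────┠──────────────────────────
┃│    │  8 ┃const response = null;    
┗━━━━━━━━━━┃                          
           ┃// TODO: update this      
           ┃// TODO: update this      
           ┃// FIXME: optimize later  
           ┃// NOTE: update this      
           ┃const config = null;      
           ┃function validateInput(con
           ┃  const options = 28;     


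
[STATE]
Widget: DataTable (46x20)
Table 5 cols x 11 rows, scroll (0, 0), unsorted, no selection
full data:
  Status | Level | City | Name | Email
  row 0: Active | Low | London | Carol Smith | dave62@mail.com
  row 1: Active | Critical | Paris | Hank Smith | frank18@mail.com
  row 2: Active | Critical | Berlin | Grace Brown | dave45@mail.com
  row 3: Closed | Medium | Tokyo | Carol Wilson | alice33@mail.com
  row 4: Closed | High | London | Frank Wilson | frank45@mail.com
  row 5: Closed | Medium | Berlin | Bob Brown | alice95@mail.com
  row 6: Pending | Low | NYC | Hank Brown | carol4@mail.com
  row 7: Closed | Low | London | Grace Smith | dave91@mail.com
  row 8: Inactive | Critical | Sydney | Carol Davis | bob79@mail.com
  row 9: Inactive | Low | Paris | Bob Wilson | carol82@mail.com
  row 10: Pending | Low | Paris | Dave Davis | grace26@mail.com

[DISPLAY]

Status  │Level   │City  │Name        │Email   
────────┼────────┼──────┼────────────┼────────
Active  │Low     │London│Carol Smith │dave62@m
Active  │Critical│Paris │Hank Smith  │frank18@
Active  │Critical│Berlin│Grace Brown │dave45@m
Closed  │Medium  │Tokyo │Carol Wilson│alice33@
Closed  │High    │London│Frank Wilson│frank45@
Closed  │Medium  │Berlin│Bob Brown   │alice95@
Pending │Low     │NYC   │Hank Brown  │carol4@m
Closed  │Low     │London│Grace Smith │dave91@m
Inactive│Critical│Sydney│Carol Davis │bob79@ma
Inactive│Low     │Paris │Bob Wilson  │carol82@
Pending │Low     │Paris │Dave Davis  │grace26@
                                              
                                              
                                              
                                              
                                              
                                              
                                              


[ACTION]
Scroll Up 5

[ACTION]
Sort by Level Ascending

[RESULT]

Status  │Level  ▲│City  │Name        │Email   
────────┼────────┼──────┼────────────┼────────
Active  │Critical│Paris │Hank Smith  │frank18@
Active  │Critical│Berlin│Grace Brown │dave45@m
Inactive│Critical│Sydney│Carol Davis │bob79@ma
Closed  │High    │London│Frank Wilson│frank45@
Active  │Low     │London│Carol Smith │dave62@m
Pending │Low     │NYC   │Hank Brown  │carol4@m
Closed  │Low     │London│Grace Smith │dave91@m
Inactive│Low     │Paris │Bob Wilson  │carol82@
Pending │Low     │Paris │Dave Davis  │grace26@
Closed  │Medium  │Tokyo │Carol Wilson│alice33@
Closed  │Medium  │Berlin│Bob Brown   │alice95@
                                              
                                              
                                              
                                              
                                              
                                              
                                              


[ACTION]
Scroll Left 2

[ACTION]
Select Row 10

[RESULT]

Status  │Level  ▲│City  │Name        │Email   
────────┼────────┼──────┼────────────┼────────
Active  │Critical│Paris │Hank Smith  │frank18@
Active  │Critical│Berlin│Grace Brown │dave45@m
Inactive│Critical│Sydney│Carol Davis │bob79@ma
Closed  │High    │London│Frank Wilson│frank45@
Active  │Low     │London│Carol Smith │dave62@m
Pending │Low     │NYC   │Hank Brown  │carol4@m
Closed  │Low     │London│Grace Smith │dave91@m
Inactive│Low     │Paris │Bob Wilson  │carol82@
Pending │Low     │Paris │Dave Davis  │grace26@
Closed  │Medium  │Tokyo │Carol Wilson│alice33@
>losed  │Medium  │Berlin│Bob Brown   │alice95@
                                              
                                              
                                              
                                              
                                              
                                              
                                              


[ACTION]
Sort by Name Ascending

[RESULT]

Status  │Level   │City  │Name       ▲│Email   
────────┼────────┼──────┼────────────┼────────
Closed  │Medium  │Berlin│Bob Brown   │alice95@
Inactive│Low     │Paris │Bob Wilson  │carol82@
Inactive│Critical│Sydney│Carol Davis │bob79@ma
Active  │Low     │London│Carol Smith │dave62@m
Closed  │Medium  │Tokyo │Carol Wilson│alice33@
Pending │Low     │Paris │Dave Davis  │grace26@
Closed  │High    │London│Frank Wilson│frank45@
Active  │Critical│Berlin│Grace Brown │dave45@m
Closed  │Low     │London│Grace Smith │dave91@m
Pending │Low     │NYC   │Hank Brown  │carol4@m
>ctive  │Critical│Paris │Hank Smith  │frank18@
                                              
                                              
                                              
                                              
                                              
                                              
                                              


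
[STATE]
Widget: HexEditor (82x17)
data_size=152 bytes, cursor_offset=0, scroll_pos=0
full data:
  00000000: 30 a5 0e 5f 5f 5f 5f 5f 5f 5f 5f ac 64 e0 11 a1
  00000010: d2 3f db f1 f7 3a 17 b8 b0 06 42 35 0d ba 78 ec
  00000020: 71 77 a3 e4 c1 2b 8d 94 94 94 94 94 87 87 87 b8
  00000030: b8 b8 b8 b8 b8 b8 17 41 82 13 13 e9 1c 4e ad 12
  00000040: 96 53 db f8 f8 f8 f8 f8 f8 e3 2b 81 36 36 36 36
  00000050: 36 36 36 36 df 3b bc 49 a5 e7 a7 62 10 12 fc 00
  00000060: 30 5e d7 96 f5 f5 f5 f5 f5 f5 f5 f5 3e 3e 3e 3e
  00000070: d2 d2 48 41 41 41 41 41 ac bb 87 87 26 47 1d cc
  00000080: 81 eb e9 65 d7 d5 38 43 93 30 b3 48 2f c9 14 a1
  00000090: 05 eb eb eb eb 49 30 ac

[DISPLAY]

00000000  30 a5 0e 5f 5f 5f 5f 5f  5f 5f 5f ac 64 e0 11 a1  |0..________.d...|    
00000010  d2 3f db f1 f7 3a 17 b8  b0 06 42 35 0d ba 78 ec  |.?...:....B5..x.|    
00000020  71 77 a3 e4 c1 2b 8d 94  94 94 94 94 87 87 87 b8  |qw...+..........|    
00000030  b8 b8 b8 b8 b8 b8 17 41  82 13 13 e9 1c 4e ad 12  |.......A.....N..|    
00000040  96 53 db f8 f8 f8 f8 f8  f8 e3 2b 81 36 36 36 36  |.S........+.6666|    
00000050  36 36 36 36 df 3b bc 49  a5 e7 a7 62 10 12 fc 00  |6666.;.I...b....|    
00000060  30 5e d7 96 f5 f5 f5 f5  f5 f5 f5 f5 3e 3e 3e 3e  |0^..........>>>>|    
00000070  d2 d2 48 41 41 41 41 41  ac bb 87 87 26 47 1d cc  |..HAAAAA....&G..|    
00000080  81 eb e9 65 d7 d5 38 43  93 30 b3 48 2f c9 14 a1  |...e..8C.0.H/...|    
00000090  05 eb eb eb eb 49 30 ac                           |.....I0.        |    
                                                                                  
                                                                                  
                                                                                  
                                                                                  
                                                                                  
                                                                                  
                                                                                  


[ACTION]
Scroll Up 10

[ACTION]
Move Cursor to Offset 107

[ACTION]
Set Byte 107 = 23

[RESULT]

00000000  30 a5 0e 5f 5f 5f 5f 5f  5f 5f 5f ac 64 e0 11 a1  |0..________.d...|    
00000010  d2 3f db f1 f7 3a 17 b8  b0 06 42 35 0d ba 78 ec  |.?...:....B5..x.|    
00000020  71 77 a3 e4 c1 2b 8d 94  94 94 94 94 87 87 87 b8  |qw...+..........|    
00000030  b8 b8 b8 b8 b8 b8 17 41  82 13 13 e9 1c 4e ad 12  |.......A.....N..|    
00000040  96 53 db f8 f8 f8 f8 f8  f8 e3 2b 81 36 36 36 36  |.S........+.6666|    
00000050  36 36 36 36 df 3b bc 49  a5 e7 a7 62 10 12 fc 00  |6666.;.I...b....|    
00000060  30 5e d7 96 f5 f5 f5 f5  f5 f5 f5 23 3e 3e 3e 3e  |0^.........#>>>>|    
00000070  d2 d2 48 41 41 41 41 41  ac bb 87 87 26 47 1d cc  |..HAAAAA....&G..|    
00000080  81 eb e9 65 d7 d5 38 43  93 30 b3 48 2f c9 14 a1  |...e..8C.0.H/...|    
00000090  05 eb eb eb eb 49 30 ac                           |.....I0.        |    
                                                                                  
                                                                                  
                                                                                  
                                                                                  
                                                                                  
                                                                                  
                                                                                  


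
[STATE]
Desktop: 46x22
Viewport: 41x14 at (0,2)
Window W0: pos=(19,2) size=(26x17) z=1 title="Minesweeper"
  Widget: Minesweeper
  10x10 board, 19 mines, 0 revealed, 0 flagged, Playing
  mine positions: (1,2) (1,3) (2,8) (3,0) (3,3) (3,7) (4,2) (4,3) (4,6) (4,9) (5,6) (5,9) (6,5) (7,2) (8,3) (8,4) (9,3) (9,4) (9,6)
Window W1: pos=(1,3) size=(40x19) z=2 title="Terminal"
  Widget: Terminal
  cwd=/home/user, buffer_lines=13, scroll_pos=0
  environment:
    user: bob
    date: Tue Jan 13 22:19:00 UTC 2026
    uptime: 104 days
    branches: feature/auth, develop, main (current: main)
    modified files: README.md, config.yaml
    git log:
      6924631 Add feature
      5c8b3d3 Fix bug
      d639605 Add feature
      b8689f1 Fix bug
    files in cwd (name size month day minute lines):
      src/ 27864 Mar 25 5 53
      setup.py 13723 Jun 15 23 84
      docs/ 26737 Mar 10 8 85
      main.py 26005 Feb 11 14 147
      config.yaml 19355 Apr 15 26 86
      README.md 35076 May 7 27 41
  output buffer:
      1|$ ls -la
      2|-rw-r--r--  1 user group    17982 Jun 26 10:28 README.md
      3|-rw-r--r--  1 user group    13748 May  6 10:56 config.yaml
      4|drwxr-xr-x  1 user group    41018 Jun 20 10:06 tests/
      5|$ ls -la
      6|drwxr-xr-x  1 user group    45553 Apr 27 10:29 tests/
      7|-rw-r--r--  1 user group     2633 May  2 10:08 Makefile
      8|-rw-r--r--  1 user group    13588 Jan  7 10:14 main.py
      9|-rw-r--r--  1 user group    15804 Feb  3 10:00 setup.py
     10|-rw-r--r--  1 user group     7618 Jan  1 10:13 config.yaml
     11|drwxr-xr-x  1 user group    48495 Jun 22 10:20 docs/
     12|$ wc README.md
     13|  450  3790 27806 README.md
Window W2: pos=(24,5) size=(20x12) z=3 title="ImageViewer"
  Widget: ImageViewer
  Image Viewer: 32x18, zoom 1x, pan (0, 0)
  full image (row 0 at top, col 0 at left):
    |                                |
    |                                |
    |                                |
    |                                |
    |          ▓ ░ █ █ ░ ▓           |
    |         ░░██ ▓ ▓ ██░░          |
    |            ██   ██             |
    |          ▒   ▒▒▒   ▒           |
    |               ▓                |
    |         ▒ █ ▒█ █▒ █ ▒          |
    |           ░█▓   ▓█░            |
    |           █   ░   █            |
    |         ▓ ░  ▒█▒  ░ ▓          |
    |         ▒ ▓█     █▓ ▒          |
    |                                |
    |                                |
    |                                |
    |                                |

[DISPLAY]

                   ┏━━━━━━━━━━━━━━━━━━━━━
 ┏━━━━━━━━━━━━━━━━━━━━━━━━━━━━━━━━━━━━━━┓
 ┃ Terminal                             ┃
 ┠──────────────────────┏━━━━━━━━━━━━━━━━
 ┃$ ls -la              ┃ ImageViewer    
 ┃-rw-r--r--  1 user gro┠────────────────
 ┃-rw-r--r--  1 user gro┃                
 ┃drwxr-xr-x  1 user gro┃                
 ┃$ ls -la              ┃                
 ┃drwxr-xr-x  1 user gro┃                
 ┃-rw-r--r--  1 user gro┃          ▓ ░ █ 
 ┃-rw-r--r--  1 user gro┃         ░░██ ▓ 
 ┃-rw-r--r--  1 user gro┃            ██  
 ┃-rw-r--r--  1 user gro┃          ▒   ▒▒


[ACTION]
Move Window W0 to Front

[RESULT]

                   ┏━━━━━━━━━━━━━━━━━━━━━
 ┏━━━━━━━━━━━━━━━━━┃ Minesweeper         
 ┃ Terminal        ┠─────────────────────
 ┠─────────────────┃■■■■■■■■■■           
 ┃$ ls -la         ┃■■■■■■■■■■           
 ┃-rw-r--r--  1 use┃■■■■■■■■■■           
 ┃-rw-r--r--  1 use┃■■■■■■■■■■           
 ┃drwxr-xr-x  1 use┃■■■■■■■■■■           
 ┃$ ls -la         ┃■■■■■■■■■■           
 ┃drwxr-xr-x  1 use┃■■■■■■■■■■           
 ┃-rw-r--r--  1 use┃■■■■■■■■■■           
 ┃-rw-r--r--  1 use┃■■■■■■■■■■           
 ┃-rw-r--r--  1 use┃■■■■■■■■■■           
 ┃-rw-r--r--  1 use┃                     


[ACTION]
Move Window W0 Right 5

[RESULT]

                    ┏━━━━━━━━━━━━━━━━━━━━
 ┏━━━━━━━━━━━━━━━━━━┃ Minesweeper        
 ┃ Terminal         ┠────────────────────
 ┠──────────────────┃■■■■■■■■■■          
 ┃$ ls -la          ┃■■■■■■■■■■          
 ┃-rw-r--r--  1 user┃■■■■■■■■■■          
 ┃-rw-r--r--  1 user┃■■■■■■■■■■          
 ┃drwxr-xr-x  1 user┃■■■■■■■■■■          
 ┃$ ls -la          ┃■■■■■■■■■■          
 ┃drwxr-xr-x  1 user┃■■■■■■■■■■          
 ┃-rw-r--r--  1 user┃■■■■■■■■■■          
 ┃-rw-r--r--  1 user┃■■■■■■■■■■          
 ┃-rw-r--r--  1 user┃■■■■■■■■■■          
 ┃-rw-r--r--  1 user┃                    


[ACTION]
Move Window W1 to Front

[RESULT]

                    ┏━━━━━━━━━━━━━━━━━━━━
 ┏━━━━━━━━━━━━━━━━━━━━━━━━━━━━━━━━━━━━━━┓
 ┃ Terminal                             ┃
 ┠──────────────────────────────────────┨
 ┃$ ls -la                              ┃
 ┃-rw-r--r--  1 user group    17982 Jun ┃
 ┃-rw-r--r--  1 user group    13748 May ┃
 ┃drwxr-xr-x  1 user group    41018 Jun ┃
 ┃$ ls -la                              ┃
 ┃drwxr-xr-x  1 user group    45553 Apr ┃
 ┃-rw-r--r--  1 user group     2633 May ┃
 ┃-rw-r--r--  1 user group    13588 Jan ┃
 ┃-rw-r--r--  1 user group    15804 Feb ┃
 ┃-rw-r--r--  1 user group     7618 Jan ┃


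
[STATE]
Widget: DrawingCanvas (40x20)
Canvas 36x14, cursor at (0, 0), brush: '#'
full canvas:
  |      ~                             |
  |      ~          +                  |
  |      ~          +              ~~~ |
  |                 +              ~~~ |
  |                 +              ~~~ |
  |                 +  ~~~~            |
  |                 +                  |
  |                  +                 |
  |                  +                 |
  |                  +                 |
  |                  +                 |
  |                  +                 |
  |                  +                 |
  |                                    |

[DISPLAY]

+     ~                                 
      ~          +                      
      ~          +              ~~~     
                 +              ~~~     
                 +              ~~~     
                 +  ~~~~                
                 +                      
                  +                     
                  +                     
                  +                     
                  +                     
                  +                     
                  +                     
                                        
                                        
                                        
                                        
                                        
                                        
                                        


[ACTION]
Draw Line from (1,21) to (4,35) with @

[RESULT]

+     ~                                 
      ~          +   @@@                
      ~          +      @@@@@   ~~~     
                 +           @@@@~~     
                 +              ~@@@    
                 +  ~~~~                
                 +                      
                  +                     
                  +                     
                  +                     
                  +                     
                  +                     
                  +                     
                                        
                                        
                                        
                                        
                                        
                                        
                                        


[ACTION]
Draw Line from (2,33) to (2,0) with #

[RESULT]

+     ~                                 
      ~          +   @@@                
##################################~     
                 +           @@@@~~     
                 +              ~@@@    
                 +  ~~~~                
                 +                      
                  +                     
                  +                     
                  +                     
                  +                     
                  +                     
                  +                     
                                        
                                        
                                        
                                        
                                        
                                        
                                        


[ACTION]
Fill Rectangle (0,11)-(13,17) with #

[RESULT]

+     ~    #######                      
      ~    #######   @@@                
##################################~     
           #######           @@@@~~     
           #######              ~@@@    
           #######  ~~~~                
           #######                      
           #######+                     
           #######+                     
           #######+                     
           #######+                     
           #######+                     
           #######+                     
           #######                      
                                        
                                        
                                        
                                        
                                        
                                        


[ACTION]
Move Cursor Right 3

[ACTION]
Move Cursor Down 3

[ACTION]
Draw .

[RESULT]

      ~    #######                      
      ~    #######   @@@                
##################################~     
   .       #######           @@@@~~     
           #######              ~@@@    
           #######  ~~~~                
           #######                      
           #######+                     
           #######+                     
           #######+                     
           #######+                     
           #######+                     
           #######+                     
           #######                      
                                        
                                        
                                        
                                        
                                        
                                        
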